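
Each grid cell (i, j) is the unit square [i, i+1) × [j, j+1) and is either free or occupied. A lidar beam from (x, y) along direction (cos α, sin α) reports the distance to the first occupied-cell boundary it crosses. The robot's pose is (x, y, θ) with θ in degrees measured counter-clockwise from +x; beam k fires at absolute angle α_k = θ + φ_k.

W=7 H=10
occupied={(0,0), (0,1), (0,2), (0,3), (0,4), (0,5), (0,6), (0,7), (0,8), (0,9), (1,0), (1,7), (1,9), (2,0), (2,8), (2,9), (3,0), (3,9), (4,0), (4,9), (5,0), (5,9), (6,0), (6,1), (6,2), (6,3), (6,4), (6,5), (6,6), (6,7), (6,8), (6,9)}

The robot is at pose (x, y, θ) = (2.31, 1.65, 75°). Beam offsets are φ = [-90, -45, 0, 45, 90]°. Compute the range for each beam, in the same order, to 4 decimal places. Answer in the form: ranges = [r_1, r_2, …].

ranges = [2.5114, 4.2608, 7.6093, 2.6200, 1.3562]

beam 1: φ=-90°, α=345°
  d=(0.9659,-0.2588)  start (2,1)  tX=0.7143 tY=2.5114  stride 1/|dx|=1.0353 1/|dy|=3.8637
    cross x-line → (3,1), t=0.7143
    cross x-line → (4,1), t=1.7496
    cross y-line → (4,0), t=2.5114 (wall)
  → r_1 = 2.5114
beam 2: φ=-45°, α=30°
  d=(0.8660,0.5000)  start (2,1)  tX=0.7967 tY=0.7000  stride 1/|dx|=1.1547 1/|dy|=2.0000
    cross y-line → (2,2), t=0.7000
    cross x-line → (3,2), t=0.7967
    cross x-line → (4,2), t=1.9514
    cross y-line → (4,3), t=2.7000
    cross x-line → (5,3), t=3.1061
    cross x-line → (6,3), t=4.2608 (wall)
  → r_2 = 4.2608
beam 3: φ=0°, α=75°
  d=(0.2588,0.9659)  start (2,1)  tX=2.6660 tY=0.3623  stride 1/|dx|=3.8637 1/|dy|=1.0353
    cross y-line → (2,2), t=0.3623
    cross y-line → (2,3), t=1.3976
    cross y-line → (2,4), t=2.4329
    cross x-line → (3,4), t=2.6660
    cross y-line → (3,5), t=3.4682
    cross y-line → (3,6), t=4.5035
    cross y-line → (3,7), t=5.5387
    cross x-line → (4,7), t=6.5297
    cross y-line → (4,8), t=6.5740
    cross y-line → (4,9), t=7.6093 (wall)
  → r_3 = 7.6093
beam 4: φ=45°, α=120°
  d=(-0.5000,0.8660)  start (2,1)  tX=0.6200 tY=0.4041  stride 1/|dx|=2.0000 1/|dy|=1.1547
    cross y-line → (2,2), t=0.4041
    cross x-line → (1,2), t=0.6200
    cross y-line → (1,3), t=1.5588
    cross x-line → (0,3), t=2.6200 (wall)
  → r_4 = 2.6200
beam 5: φ=90°, α=165°
  d=(-0.9659,0.2588)  start (2,1)  tX=0.3209 tY=1.3523  stride 1/|dx|=1.0353 1/|dy|=3.8637
    cross x-line → (1,1), t=0.3209
    cross y-line → (1,2), t=1.3523
    cross x-line → (0,2), t=1.3562 (wall)
  → r_5 = 1.3562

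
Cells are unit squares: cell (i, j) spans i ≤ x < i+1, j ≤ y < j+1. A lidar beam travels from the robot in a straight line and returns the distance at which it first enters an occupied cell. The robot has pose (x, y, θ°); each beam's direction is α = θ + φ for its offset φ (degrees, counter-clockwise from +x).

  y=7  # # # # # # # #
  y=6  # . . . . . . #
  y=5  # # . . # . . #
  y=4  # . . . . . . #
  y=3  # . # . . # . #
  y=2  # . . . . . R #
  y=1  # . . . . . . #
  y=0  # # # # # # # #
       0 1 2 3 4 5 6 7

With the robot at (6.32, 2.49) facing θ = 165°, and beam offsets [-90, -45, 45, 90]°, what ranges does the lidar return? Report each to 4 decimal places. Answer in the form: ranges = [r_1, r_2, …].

ranges = [2.6273, 0.6400, 2.9800, 1.5426]

beam 1: φ=-90°, α=75°
  d=(0.2588,0.9659)  start (6,2)  tX=2.6273 tY=0.5280  stride 1/|dx|=3.8637 1/|dy|=1.0353
    cross y-line → (6,3), t=0.5280
    cross y-line → (6,4), t=1.5633
    cross y-line → (6,5), t=2.5985
    cross x-line → (7,5), t=2.6273 (wall)
  → r_1 = 2.6273
beam 2: φ=-45°, α=120°
  d=(-0.5000,0.8660)  start (6,2)  tX=0.6400 tY=0.5889  stride 1/|dx|=2.0000 1/|dy|=1.1547
    cross y-line → (6,3), t=0.5889
    cross x-line → (5,3), t=0.6400 (wall)
  → r_2 = 0.6400
beam 3: φ=45°, α=210°
  d=(-0.8660,-0.5000)  start (6,2)  tX=0.3695 tY=0.9800  stride 1/|dx|=1.1547 1/|dy|=2.0000
    cross x-line → (5,2), t=0.3695
    cross y-line → (5,1), t=0.9800
    cross x-line → (4,1), t=1.5242
    cross x-line → (3,1), t=2.6789
    cross y-line → (3,0), t=2.9800 (wall)
  → r_3 = 2.9800
beam 4: φ=90°, α=255°
  d=(-0.2588,-0.9659)  start (6,2)  tX=1.2364 tY=0.5073  stride 1/|dx|=3.8637 1/|dy|=1.0353
    cross y-line → (6,1), t=0.5073
    cross x-line → (5,1), t=1.2364
    cross y-line → (5,0), t=1.5426 (wall)
  → r_4 = 1.5426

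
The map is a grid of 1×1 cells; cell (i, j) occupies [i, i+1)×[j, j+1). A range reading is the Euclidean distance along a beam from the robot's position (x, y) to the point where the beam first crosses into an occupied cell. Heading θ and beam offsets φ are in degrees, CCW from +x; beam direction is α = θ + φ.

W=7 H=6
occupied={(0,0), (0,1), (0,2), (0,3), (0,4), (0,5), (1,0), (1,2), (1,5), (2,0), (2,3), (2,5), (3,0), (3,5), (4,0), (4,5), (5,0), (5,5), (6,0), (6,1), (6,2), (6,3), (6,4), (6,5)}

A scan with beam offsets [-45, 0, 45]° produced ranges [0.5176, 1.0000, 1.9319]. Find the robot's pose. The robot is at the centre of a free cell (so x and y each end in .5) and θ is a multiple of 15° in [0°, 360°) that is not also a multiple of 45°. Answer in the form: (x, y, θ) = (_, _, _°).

Candidates: 18 free-cell centres × 16 headings = 288 poses. Raycast each; keep the one whose scan matches to 4 dp.
  (5.5, 3.5, 345°): beam 1 = 1.0000 ≠ 0.5176 ✗
  (5.5, 3.5, 165°): beam 1 = 1.7321 ≠ 0.5176 ✗
  (2.5, 1.5, 75°): beam 1 = 4.0415 ≠ 0.5176 ✗
  (1.5, 3.5, 30°): beam 2 = 0.5774 ≠ 1.0000 ✗
  …
  (4.5, 4.5, 150°): r_1=0.5176, r_2=1.0000, r_3=1.9319 — all match ✓
Unique over the lattice → pose = (4.5, 4.5, 150°).

(x, y, θ) = (4.5, 4.5, 150°)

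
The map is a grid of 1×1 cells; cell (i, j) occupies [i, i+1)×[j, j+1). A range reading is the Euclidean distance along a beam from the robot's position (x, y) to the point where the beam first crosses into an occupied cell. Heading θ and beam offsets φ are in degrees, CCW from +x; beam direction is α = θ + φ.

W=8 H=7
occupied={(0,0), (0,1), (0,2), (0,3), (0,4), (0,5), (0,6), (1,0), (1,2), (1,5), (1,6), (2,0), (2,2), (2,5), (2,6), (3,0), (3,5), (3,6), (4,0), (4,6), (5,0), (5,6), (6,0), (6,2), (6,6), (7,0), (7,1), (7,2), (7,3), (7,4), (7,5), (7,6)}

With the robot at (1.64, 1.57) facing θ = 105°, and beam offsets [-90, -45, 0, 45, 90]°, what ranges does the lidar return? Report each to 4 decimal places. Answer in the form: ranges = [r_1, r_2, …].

beam 1: φ=-90°, α=15°
  direction (0.9659, 0.2588); cell (1,1); t to first gridline: x 0.3727, y 1.6614 (then +1.0353 / +3.8637)
    (2,1) via x @ 0.3727
    (3,1) via x @ 1.4080
    (3,2) via y @ 1.6614
    (4,2) via x @ 2.4433
    (5,2) via x @ 3.4785
    (6,2) via x @ 4.5138  # hit
  → r_1 = 4.5138
beam 2: φ=-45°, α=60°
  direction (0.5000, 0.8660); cell (1,1); t to first gridline: x 0.7200, y 0.4965 (then +2.0000 / +1.1547)
    (1,2) via y @ 0.4965  # hit
  → r_2 = 0.4965
beam 3: φ=0°, α=105°
  direction (-0.2588, 0.9659); cell (1,1); t to first gridline: x 2.4728, y 0.4452 (then +3.8637 / +1.0353)
    (1,2) via y @ 0.4452  # hit
  → r_3 = 0.4452
beam 4: φ=45°, α=150°
  direction (-0.8660, 0.5000); cell (1,1); t to first gridline: x 0.7390, y 0.8600 (then +1.1547 / +2.0000)
    (0,1) via x @ 0.7390  # hit
  → r_4 = 0.7390
beam 5: φ=90°, α=195°
  direction (-0.9659, -0.2588); cell (1,1); t to first gridline: x 0.6626, y 2.2023 (then +1.0353 / +3.8637)
    (0,1) via x @ 0.6626  # hit
  → r_5 = 0.6626

ranges = [4.5138, 0.4965, 0.4452, 0.7390, 0.6626]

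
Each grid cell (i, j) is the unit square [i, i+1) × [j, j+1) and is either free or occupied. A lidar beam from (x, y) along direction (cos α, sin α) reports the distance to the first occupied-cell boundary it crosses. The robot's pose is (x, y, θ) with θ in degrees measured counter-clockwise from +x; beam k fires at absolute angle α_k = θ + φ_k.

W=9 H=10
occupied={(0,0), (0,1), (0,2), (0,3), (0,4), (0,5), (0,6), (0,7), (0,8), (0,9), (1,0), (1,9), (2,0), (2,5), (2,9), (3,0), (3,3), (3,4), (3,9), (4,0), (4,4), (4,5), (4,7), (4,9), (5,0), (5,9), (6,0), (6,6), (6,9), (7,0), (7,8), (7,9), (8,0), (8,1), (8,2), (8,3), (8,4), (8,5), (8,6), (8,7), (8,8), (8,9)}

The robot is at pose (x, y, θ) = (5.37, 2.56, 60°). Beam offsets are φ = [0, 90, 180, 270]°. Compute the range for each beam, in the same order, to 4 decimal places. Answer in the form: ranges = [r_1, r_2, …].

beam 1: φ=0°, α=60°
  dir = (cos 60°, sin 60°) = (0.5000, 0.8660); from cell (5,2)
  next x-line at t=1.2600, next y-line at t=0.5081; Δt_x=2.0000, Δt_y=1.1547
    y: enter (5,3) at t=0.5081
    x: enter (6,3) at t=1.2600
    y: enter (6,4) at t=1.6628
    y: enter (6,5) at t=2.8175
    x: enter (7,5) at t=3.2600
    y: enter (7,6) at t=3.9722
    y: enter (7,7) at t=5.1269
    x: enter (8,7) at t=5.2600 ← occupied
  → r_1 = 5.2600
beam 2: φ=90°, α=150°
  dir = (cos 150°, sin 150°) = (-0.8660, 0.5000); from cell (5,2)
  next x-line at t=0.4272, next y-line at t=0.8800; Δt_x=1.1547, Δt_y=2.0000
    x: enter (4,2) at t=0.4272
    y: enter (4,3) at t=0.8800
    x: enter (3,3) at t=1.5819 ← occupied
  → r_2 = 1.5819
beam 3: φ=180°, α=240°
  dir = (cos 240°, sin 240°) = (-0.5000, -0.8660); from cell (5,2)
  next x-line at t=0.7400, next y-line at t=0.6466; Δt_x=2.0000, Δt_y=1.1547
    y: enter (5,1) at t=0.6466
    x: enter (4,1) at t=0.7400
    y: enter (4,0) at t=1.8013 ← occupied
  → r_3 = 1.8013
beam 4: φ=270°, α=330°
  dir = (cos 330°, sin 330°) = (0.8660, -0.5000); from cell (5,2)
  next x-line at t=0.7275, next y-line at t=1.1200; Δt_x=1.1547, Δt_y=2.0000
    x: enter (6,2) at t=0.7275
    y: enter (6,1) at t=1.1200
    x: enter (7,1) at t=1.8822
    x: enter (8,1) at t=3.0369 ← occupied
  → r_4 = 3.0369

ranges = [5.2600, 1.5819, 1.8013, 3.0369]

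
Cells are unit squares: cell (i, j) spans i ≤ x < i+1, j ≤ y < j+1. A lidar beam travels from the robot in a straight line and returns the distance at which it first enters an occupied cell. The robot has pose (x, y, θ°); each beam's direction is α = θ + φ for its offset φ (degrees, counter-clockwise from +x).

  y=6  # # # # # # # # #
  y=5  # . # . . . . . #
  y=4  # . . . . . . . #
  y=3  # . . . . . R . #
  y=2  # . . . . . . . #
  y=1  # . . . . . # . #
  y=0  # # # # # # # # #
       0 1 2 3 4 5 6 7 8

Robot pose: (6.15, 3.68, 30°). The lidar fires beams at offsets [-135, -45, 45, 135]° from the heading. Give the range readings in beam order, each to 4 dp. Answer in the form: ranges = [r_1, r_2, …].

ranges = [2.7745, 1.9153, 2.4018, 5.3317]

beam 1: φ=-135°, α=255°
  cosα=-0.2588 sinα=-0.9659 | (6,3) | tMaxX 0.5796 tMaxY 0.7040 | tΔX 3.8637 tΔY 1.0353
    t=0.5796 [x] (5,3)
    t=0.7040 [y] (5,2)
    t=1.7393 [y] (5,1)
    t=2.7745 [y] (5,0) — stop
  → r_1 = 2.7745
beam 2: φ=-45°, α=345°
  cosα=0.9659 sinα=-0.2588 | (6,3) | tMaxX 0.8800 tMaxY 2.6273 | tΔX 1.0353 tΔY 3.8637
    t=0.8800 [x] (7,3)
    t=1.9153 [x] (8,3) — stop
  → r_2 = 1.9153
beam 3: φ=45°, α=75°
  cosα=0.2588 sinα=0.9659 | (6,3) | tMaxX 3.2841 tMaxY 0.3313 | tΔX 3.8637 tΔY 1.0353
    t=0.3313 [y] (6,4)
    t=1.3666 [y] (6,5)
    t=2.4018 [y] (6,6) — stop
  → r_3 = 2.4018
beam 4: φ=135°, α=165°
  cosα=-0.9659 sinα=0.2588 | (6,3) | tMaxX 0.1553 tMaxY 1.2364 | tΔX 1.0353 tΔY 3.8637
    t=0.1553 [x] (5,3)
    t=1.1906 [x] (4,3)
    t=1.2364 [y] (4,4)
    t=2.2258 [x] (3,4)
    t=3.2611 [x] (2,4)
    t=4.2964 [x] (1,4)
    t=5.1001 [y] (1,5)
    t=5.3317 [x] (0,5) — stop
  → r_4 = 5.3317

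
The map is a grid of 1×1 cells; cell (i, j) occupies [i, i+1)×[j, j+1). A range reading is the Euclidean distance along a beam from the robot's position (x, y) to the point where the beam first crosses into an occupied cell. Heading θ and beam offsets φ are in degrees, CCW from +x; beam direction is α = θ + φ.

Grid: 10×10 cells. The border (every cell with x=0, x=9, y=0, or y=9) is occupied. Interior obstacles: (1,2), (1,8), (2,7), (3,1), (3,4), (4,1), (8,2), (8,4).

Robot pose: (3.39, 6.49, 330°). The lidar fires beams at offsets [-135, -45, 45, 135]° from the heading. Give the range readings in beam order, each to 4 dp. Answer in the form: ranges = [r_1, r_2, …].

beam 1: φ=-135°, α=195°
  cosα=-0.9659 sinα=-0.2588 | (3,6) | tMaxX 0.4038 tMaxY 1.8932 | tΔX 1.0353 tΔY 3.8637
    t=0.4038 [x] (2,6)
    t=1.4390 [x] (1,6)
    t=1.8932 [y] (1,5)
    t=2.4743 [x] (0,5) — stop
  → r_1 = 2.4743
beam 2: φ=-45°, α=285°
  cosα=0.2588 sinα=-0.9659 | (3,6) | tMaxX 2.3569 tMaxY 0.5073 | tΔX 3.8637 tΔY 1.0353
    t=0.5073 [y] (3,5)
    t=1.5426 [y] (3,4) — stop
  → r_2 = 1.5426
beam 3: φ=45°, α=15°
  cosα=0.9659 sinα=0.2588 | (3,6) | tMaxX 0.6315 tMaxY 1.9705 | tΔX 1.0353 tΔY 3.8637
    t=0.6315 [x] (4,6)
    t=1.6668 [x] (5,6)
    t=1.9705 [y] (5,7)
    t=2.7021 [x] (6,7)
    t=3.7373 [x] (7,7)
    t=4.7726 [x] (8,7)
    t=5.8079 [x] (9,7) — stop
  → r_3 = 5.8079
beam 4: φ=135°, α=105°
  cosα=-0.2588 sinα=0.9659 | (3,6) | tMaxX 1.5068 tMaxY 0.5280 | tΔX 3.8637 tΔY 1.0353
    t=0.5280 [y] (3,7)
    t=1.5068 [x] (2,7) — stop
  → r_4 = 1.5068

ranges = [2.4743, 1.5426, 5.8079, 1.5068]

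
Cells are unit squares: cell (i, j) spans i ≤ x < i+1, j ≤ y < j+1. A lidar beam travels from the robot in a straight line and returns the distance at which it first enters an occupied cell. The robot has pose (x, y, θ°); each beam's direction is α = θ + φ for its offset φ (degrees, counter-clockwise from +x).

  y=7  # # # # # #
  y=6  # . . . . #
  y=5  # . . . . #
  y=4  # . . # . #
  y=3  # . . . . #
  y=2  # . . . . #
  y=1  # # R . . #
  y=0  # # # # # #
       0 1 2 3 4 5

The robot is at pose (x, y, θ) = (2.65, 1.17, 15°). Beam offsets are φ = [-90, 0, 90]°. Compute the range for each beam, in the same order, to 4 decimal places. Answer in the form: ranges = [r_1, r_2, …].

ranges = [0.1760, 2.4329, 6.0357]

beam 1: φ=-90°, α=285°
  dir = (cos 285°, sin 285°) = (0.2588, -0.9659); from cell (2,1)
  next x-line at t=1.3523, next y-line at t=0.1760; Δt_x=3.8637, Δt_y=1.0353
    y: enter (2,0) at t=0.1760 ← occupied
  → r_1 = 0.1760
beam 2: φ=0°, α=15°
  dir = (cos 15°, sin 15°) = (0.9659, 0.2588); from cell (2,1)
  next x-line at t=0.3623, next y-line at t=3.2069; Δt_x=1.0353, Δt_y=3.8637
    x: enter (3,1) at t=0.3623
    x: enter (4,1) at t=1.3976
    x: enter (5,1) at t=2.4329 ← occupied
  → r_2 = 2.4329
beam 3: φ=90°, α=105°
  dir = (cos 105°, sin 105°) = (-0.2588, 0.9659); from cell (2,1)
  next x-line at t=2.5114, next y-line at t=0.8593; Δt_x=3.8637, Δt_y=1.0353
    y: enter (2,2) at t=0.8593
    y: enter (2,3) at t=1.8946
    x: enter (1,3) at t=2.5114
    y: enter (1,4) at t=2.9298
    y: enter (1,5) at t=3.9651
    y: enter (1,6) at t=5.0004
    y: enter (1,7) at t=6.0357 ← occupied
  → r_3 = 6.0357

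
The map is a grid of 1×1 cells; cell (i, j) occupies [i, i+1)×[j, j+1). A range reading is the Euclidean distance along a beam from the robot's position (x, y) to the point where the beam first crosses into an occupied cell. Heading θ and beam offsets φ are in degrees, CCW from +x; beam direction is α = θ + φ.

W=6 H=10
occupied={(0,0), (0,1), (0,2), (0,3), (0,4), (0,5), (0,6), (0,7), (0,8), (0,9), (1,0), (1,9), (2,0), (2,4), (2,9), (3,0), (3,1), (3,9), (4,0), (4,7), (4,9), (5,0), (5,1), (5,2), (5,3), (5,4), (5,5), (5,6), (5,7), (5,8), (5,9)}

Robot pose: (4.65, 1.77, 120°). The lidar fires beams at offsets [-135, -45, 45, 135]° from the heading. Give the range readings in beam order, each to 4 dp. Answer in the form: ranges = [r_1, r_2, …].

beam 1: φ=-135°, α=345°
  d=(0.9659,-0.2588)  start (4,1)  tX=0.3623 tY=2.9751  stride 1/|dx|=1.0353 1/|dy|=3.8637
    cross x-line → (5,1), t=0.3623 (wall)
  → r_1 = 0.3623
beam 2: φ=-45°, α=75°
  d=(0.2588,0.9659)  start (4,1)  tX=1.3523 tY=0.2381  stride 1/|dx|=3.8637 1/|dy|=1.0353
    cross y-line → (4,2), t=0.2381
    cross y-line → (4,3), t=1.2734
    cross x-line → (5,3), t=1.3523 (wall)
  → r_2 = 1.3523
beam 3: φ=45°, α=165°
  d=(-0.9659,0.2588)  start (4,1)  tX=0.6729 tY=0.8887  stride 1/|dx|=1.0353 1/|dy|=3.8637
    cross x-line → (3,1), t=0.6729 (wall)
  → r_3 = 0.6729
beam 4: φ=135°, α=255°
  d=(-0.2588,-0.9659)  start (4,1)  tX=2.5114 tY=0.7972  stride 1/|dx|=3.8637 1/|dy|=1.0353
    cross y-line → (4,0), t=0.7972 (wall)
  → r_4 = 0.7972

ranges = [0.3623, 1.3523, 0.6729, 0.7972]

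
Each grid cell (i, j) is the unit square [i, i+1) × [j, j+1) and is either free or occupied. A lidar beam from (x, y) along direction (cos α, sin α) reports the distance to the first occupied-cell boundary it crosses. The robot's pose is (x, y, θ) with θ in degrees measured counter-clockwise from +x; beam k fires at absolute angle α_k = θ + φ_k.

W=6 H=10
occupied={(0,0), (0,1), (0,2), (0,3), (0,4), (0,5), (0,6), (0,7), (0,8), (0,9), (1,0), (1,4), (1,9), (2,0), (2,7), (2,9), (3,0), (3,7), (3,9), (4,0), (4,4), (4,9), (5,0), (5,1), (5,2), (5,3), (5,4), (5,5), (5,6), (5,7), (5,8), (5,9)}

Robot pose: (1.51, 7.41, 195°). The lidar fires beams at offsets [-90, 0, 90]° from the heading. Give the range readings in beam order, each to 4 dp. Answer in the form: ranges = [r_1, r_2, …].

ranges = [1.6461, 0.5280, 6.6361]

beam 1: φ=-90°, α=105°
  cosα=-0.2588 sinα=0.9659 | (1,7) | tMaxX 1.9705 tMaxY 0.6108 | tΔX 3.8637 tΔY 1.0353
    t=0.6108 [y] (1,8)
    t=1.6461 [y] (1,9) — stop
  → r_1 = 1.6461
beam 2: φ=0°, α=195°
  cosα=-0.9659 sinα=-0.2588 | (1,7) | tMaxX 0.5280 tMaxY 1.5841 | tΔX 1.0353 tΔY 3.8637
    t=0.5280 [x] (0,7) — stop
  → r_2 = 0.5280
beam 3: φ=90°, α=285°
  cosα=0.2588 sinα=-0.9659 | (1,7) | tMaxX 1.8932 tMaxY 0.4245 | tΔX 3.8637 tΔY 1.0353
    t=0.4245 [y] (1,6)
    t=1.4597 [y] (1,5)
    t=1.8932 [x] (2,5)
    t=2.4950 [y] (2,4)
    t=3.5303 [y] (2,3)
    t=4.5656 [y] (2,2)
    t=5.6008 [y] (2,1)
    t=5.7569 [x] (3,1)
    t=6.6361 [y] (3,0) — stop
  → r_3 = 6.6361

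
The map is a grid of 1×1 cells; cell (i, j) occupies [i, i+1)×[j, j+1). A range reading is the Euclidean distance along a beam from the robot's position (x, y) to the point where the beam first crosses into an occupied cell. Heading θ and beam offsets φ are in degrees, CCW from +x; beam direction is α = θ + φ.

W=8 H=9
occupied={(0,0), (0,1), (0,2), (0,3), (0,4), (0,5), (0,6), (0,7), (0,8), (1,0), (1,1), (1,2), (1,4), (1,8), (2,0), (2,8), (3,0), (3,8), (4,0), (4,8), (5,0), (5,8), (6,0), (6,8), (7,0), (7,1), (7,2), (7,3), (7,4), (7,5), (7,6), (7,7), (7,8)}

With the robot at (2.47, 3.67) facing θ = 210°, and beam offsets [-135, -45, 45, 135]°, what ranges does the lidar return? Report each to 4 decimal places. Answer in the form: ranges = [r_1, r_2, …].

ranges = [4.4827, 1.2750, 1.8159, 4.6898]

beam 1: φ=-135°, α=75°
  direction (0.2588, 0.9659); cell (2,3); t to first gridline: x 2.0478, y 0.3416 (then +3.8637 / +1.0353)
    (2,4) via y @ 0.3416
    (2,5) via y @ 1.3769
    (3,5) via x @ 2.0478
    (3,6) via y @ 2.4122
    (3,7) via y @ 3.4475
    (3,8) via y @ 4.4827  # hit
  → r_1 = 4.4827
beam 2: φ=-45°, α=165°
  direction (-0.9659, 0.2588); cell (2,3); t to first gridline: x 0.4866, y 1.2750 (then +1.0353 / +3.8637)
    (1,3) via x @ 0.4866
    (1,4) via y @ 1.2750  # hit
  → r_2 = 1.2750
beam 3: φ=45°, α=255°
  direction (-0.2588, -0.9659); cell (2,3); t to first gridline: x 1.8159, y 0.6936 (then +3.8637 / +1.0353)
    (2,2) via y @ 0.6936
    (2,1) via y @ 1.7289
    (1,1) via x @ 1.8159  # hit
  → r_3 = 1.8159
beam 4: φ=135°, α=345°
  direction (0.9659, -0.2588); cell (2,3); t to first gridline: x 0.5487, y 2.5887 (then +1.0353 / +3.8637)
    (3,3) via x @ 0.5487
    (4,3) via x @ 1.5840
    (4,2) via y @ 2.5887
    (5,2) via x @ 2.6192
    (6,2) via x @ 3.6545
    (7,2) via x @ 4.6898  # hit
  → r_4 = 4.6898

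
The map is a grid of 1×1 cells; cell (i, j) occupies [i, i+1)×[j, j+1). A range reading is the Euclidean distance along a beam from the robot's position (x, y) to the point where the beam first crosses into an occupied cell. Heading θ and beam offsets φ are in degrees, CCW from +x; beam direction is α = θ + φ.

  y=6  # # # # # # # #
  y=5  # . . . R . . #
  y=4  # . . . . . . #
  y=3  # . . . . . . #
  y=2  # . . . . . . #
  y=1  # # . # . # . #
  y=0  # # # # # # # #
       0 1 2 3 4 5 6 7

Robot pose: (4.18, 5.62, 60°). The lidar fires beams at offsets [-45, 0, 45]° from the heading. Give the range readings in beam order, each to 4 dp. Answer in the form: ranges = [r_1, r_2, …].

beam 1: φ=-45°, α=15°
  d=(0.9659,0.2588)  start (4,5)  tX=0.8489 tY=1.4682  stride 1/|dx|=1.0353 1/|dy|=3.8637
    cross x-line → (5,5), t=0.8489
    cross y-line → (5,6), t=1.4682 (wall)
  → r_1 = 1.4682
beam 2: φ=0°, α=60°
  d=(0.5000,0.8660)  start (4,5)  tX=1.6400 tY=0.4388  stride 1/|dx|=2.0000 1/|dy|=1.1547
    cross y-line → (4,6), t=0.4388 (wall)
  → r_2 = 0.4388
beam 3: φ=45°, α=105°
  d=(-0.2588,0.9659)  start (4,5)  tX=0.6955 tY=0.3934  stride 1/|dx|=3.8637 1/|dy|=1.0353
    cross y-line → (4,6), t=0.3934 (wall)
  → r_3 = 0.3934

ranges = [1.4682, 0.4388, 0.3934]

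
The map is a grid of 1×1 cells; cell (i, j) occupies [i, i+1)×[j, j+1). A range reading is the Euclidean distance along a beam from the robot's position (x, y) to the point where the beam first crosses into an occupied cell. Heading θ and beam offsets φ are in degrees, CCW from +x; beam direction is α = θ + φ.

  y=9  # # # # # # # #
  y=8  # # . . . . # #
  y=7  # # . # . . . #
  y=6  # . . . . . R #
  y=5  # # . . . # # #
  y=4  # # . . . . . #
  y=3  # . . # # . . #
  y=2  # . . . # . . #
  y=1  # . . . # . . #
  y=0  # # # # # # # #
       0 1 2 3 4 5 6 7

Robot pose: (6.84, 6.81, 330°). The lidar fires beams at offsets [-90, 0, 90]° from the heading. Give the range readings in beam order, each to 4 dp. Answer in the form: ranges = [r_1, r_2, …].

beam 1: φ=-90°, α=240°
  direction (-0.5000, -0.8660); cell (6,6); t to first gridline: x 1.6800, y 0.9353 (then +2.0000 / +1.1547)
    (6,5) via y @ 0.9353  # hit
  → r_1 = 0.9353
beam 2: φ=0°, α=330°
  direction (0.8660, -0.5000); cell (6,6); t to first gridline: x 0.1848, y 1.6200 (then +1.1547 / +2.0000)
    (7,6) via x @ 0.1848  # hit
  → r_2 = 0.1848
beam 3: φ=90°, α=60°
  direction (0.5000, 0.8660); cell (6,6); t to first gridline: x 0.3200, y 0.2194 (then +2.0000 / +1.1547)
    (6,7) via y @ 0.2194
    (7,7) via x @ 0.3200  # hit
  → r_3 = 0.3200

ranges = [0.9353, 0.1848, 0.3200]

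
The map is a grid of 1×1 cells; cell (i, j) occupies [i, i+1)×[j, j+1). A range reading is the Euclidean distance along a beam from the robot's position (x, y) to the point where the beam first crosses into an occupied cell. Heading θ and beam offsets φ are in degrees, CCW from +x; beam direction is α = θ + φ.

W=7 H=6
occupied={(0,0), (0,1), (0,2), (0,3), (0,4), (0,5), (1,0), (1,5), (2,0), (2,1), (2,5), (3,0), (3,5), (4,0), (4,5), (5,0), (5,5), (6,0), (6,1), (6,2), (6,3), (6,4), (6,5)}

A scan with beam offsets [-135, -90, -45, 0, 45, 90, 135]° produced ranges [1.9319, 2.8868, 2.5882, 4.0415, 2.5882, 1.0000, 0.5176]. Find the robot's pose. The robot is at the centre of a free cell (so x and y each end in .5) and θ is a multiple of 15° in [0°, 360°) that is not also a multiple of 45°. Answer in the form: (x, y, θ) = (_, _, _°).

(x, y, θ) = (3.5, 4.5, 300°)

Enumerate (i+0.5, j+0.5, θ) over the 19 free cells and 16 admissible headings. For each, cast all 7 beams and compare to the given ranges.
  (2.5, 4.5, 285°): beam 1 = 1.0000 ≠ 1.9319 ✗
  (3.5, 2.5, 150°): beam 1 = 2.5882 ≠ 1.9319 ✗
  (3.5, 2.5, 15°): beam 1 = 1.0000 ≠ 1.9319 ✗
  …
  (3.5, 4.5, 300°): r_1=1.9319, r_2=2.8868, r_3=2.5882, r_4=4.0415, r_5=2.5882, r_6=1.0000, r_7=0.5176 — all match ✓
Unique over the lattice → pose = (3.5, 4.5, 300°).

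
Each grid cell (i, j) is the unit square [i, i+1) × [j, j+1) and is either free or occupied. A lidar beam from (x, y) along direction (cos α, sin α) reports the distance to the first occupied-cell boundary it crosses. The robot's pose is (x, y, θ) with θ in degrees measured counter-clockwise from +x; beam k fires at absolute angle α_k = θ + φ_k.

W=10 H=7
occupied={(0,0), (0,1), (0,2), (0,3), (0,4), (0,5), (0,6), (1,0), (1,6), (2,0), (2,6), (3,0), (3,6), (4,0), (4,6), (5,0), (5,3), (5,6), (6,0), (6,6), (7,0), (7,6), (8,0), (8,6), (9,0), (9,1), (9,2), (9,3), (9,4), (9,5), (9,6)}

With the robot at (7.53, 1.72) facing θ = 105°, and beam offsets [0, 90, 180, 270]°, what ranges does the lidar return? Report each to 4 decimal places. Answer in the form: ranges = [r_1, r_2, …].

beam 1: φ=0°, α=105°
  d=(-0.2588,0.9659)  start (7,1)  tX=2.0478 tY=0.2899  stride 1/|dx|=3.8637 1/|dy|=1.0353
    cross y-line → (7,2), t=0.2899
    cross y-line → (7,3), t=1.3252
    cross x-line → (6,3), t=2.0478
    cross y-line → (6,4), t=2.3604
    cross y-line → (6,5), t=3.3957
    cross y-line → (6,6), t=4.4310 (wall)
  → r_1 = 4.4310
beam 2: φ=90°, α=195°
  d=(-0.9659,-0.2588)  start (7,1)  tX=0.5487 tY=2.7819  stride 1/|dx|=1.0353 1/|dy|=3.8637
    cross x-line → (6,1), t=0.5487
    cross x-line → (5,1), t=1.5840
    cross x-line → (4,1), t=2.6192
    cross y-line → (4,0), t=2.7819 (wall)
  → r_2 = 2.7819
beam 3: φ=180°, α=285°
  d=(0.2588,-0.9659)  start (7,1)  tX=1.8159 tY=0.7454  stride 1/|dx|=3.8637 1/|dy|=1.0353
    cross y-line → (7,0), t=0.7454 (wall)
  → r_3 = 0.7454
beam 4: φ=270°, α=15°
  d=(0.9659,0.2588)  start (7,1)  tX=0.4866 tY=1.0818  stride 1/|dx|=1.0353 1/|dy|=3.8637
    cross x-line → (8,1), t=0.4866
    cross y-line → (8,2), t=1.0818
    cross x-line → (9,2), t=1.5219 (wall)
  → r_4 = 1.5219

ranges = [4.4310, 2.7819, 0.7454, 1.5219]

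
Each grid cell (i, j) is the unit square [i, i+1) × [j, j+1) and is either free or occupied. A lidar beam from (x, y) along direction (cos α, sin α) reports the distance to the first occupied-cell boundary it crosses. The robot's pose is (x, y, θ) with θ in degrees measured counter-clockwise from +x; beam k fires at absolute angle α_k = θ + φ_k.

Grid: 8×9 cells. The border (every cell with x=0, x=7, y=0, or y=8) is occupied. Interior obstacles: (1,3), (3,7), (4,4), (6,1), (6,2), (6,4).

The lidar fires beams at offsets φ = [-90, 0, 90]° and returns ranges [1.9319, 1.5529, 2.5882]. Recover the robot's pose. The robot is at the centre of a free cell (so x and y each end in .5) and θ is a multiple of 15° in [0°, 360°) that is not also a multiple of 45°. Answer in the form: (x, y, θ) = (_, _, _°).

The pose lattice has 36·16 = 576 candidates. Test each by forward raycasting.
  (1.5, 1.5, 330°): beam 1 = 0.5774 ≠ 1.9319 ✗
  (4.5, 3.5, 285°): beam 1 = 3.6235 ≠ 1.9319 ✗
  (5.5, 2.5, 30°): beam 1 = 1.0000 ≠ 1.9319 ✗
  …
  (3.5, 2.5, 255°): r_1=1.9319, r_2=1.5529, r_3=2.5882 — all match ✓
No second candidate reproduces the full scan.

(x, y, θ) = (3.5, 2.5, 255°)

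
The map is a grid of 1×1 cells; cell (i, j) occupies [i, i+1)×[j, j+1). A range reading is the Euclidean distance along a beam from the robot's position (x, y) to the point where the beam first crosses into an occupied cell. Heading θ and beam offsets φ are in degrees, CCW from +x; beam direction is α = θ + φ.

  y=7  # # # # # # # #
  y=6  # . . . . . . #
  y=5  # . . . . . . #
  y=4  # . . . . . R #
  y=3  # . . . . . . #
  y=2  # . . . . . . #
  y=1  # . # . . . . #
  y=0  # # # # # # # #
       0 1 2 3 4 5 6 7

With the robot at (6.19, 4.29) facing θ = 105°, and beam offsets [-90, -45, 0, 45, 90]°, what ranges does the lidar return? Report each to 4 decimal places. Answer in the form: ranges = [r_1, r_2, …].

beam 1: φ=-90°, α=15°
  d=(0.9659,0.2588)  start (6,4)  tX=0.8386 tY=2.7432  stride 1/|dx|=1.0353 1/|dy|=3.8637
    cross x-line → (7,4), t=0.8386 (wall)
  → r_1 = 0.8386
beam 2: φ=-45°, α=60°
  d=(0.5000,0.8660)  start (6,4)  tX=1.6200 tY=0.8198  stride 1/|dx|=2.0000 1/|dy|=1.1547
    cross y-line → (6,5), t=0.8198
    cross x-line → (7,5), t=1.6200 (wall)
  → r_2 = 1.6200
beam 3: φ=0°, α=105°
  d=(-0.2588,0.9659)  start (6,4)  tX=0.7341 tY=0.7350  stride 1/|dx|=3.8637 1/|dy|=1.0353
    cross x-line → (5,4), t=0.7341
    cross y-line → (5,5), t=0.7350
    cross y-line → (5,6), t=1.7703
    cross y-line → (5,7), t=2.8056 (wall)
  → r_3 = 2.8056
beam 4: φ=45°, α=150°
  d=(-0.8660,0.5000)  start (6,4)  tX=0.2194 tY=1.4200  stride 1/|dx|=1.1547 1/|dy|=2.0000
    cross x-line → (5,4), t=0.2194
    cross x-line → (4,4), t=1.3741
    cross y-line → (4,5), t=1.4200
    cross x-line → (3,5), t=2.5288
    cross y-line → (3,6), t=3.4200
    cross x-line → (2,6), t=3.6835
    cross x-line → (1,6), t=4.8382
    cross y-line → (1,7), t=5.4200 (wall)
  → r_4 = 5.4200
beam 5: φ=90°, α=195°
  d=(-0.9659,-0.2588)  start (6,4)  tX=0.1967 tY=1.1205  stride 1/|dx|=1.0353 1/|dy|=3.8637
    cross x-line → (5,4), t=0.1967
    cross y-line → (5,3), t=1.1205
    cross x-line → (4,3), t=1.2320
    cross x-line → (3,3), t=2.2673
    cross x-line → (2,3), t=3.3025
    cross x-line → (1,3), t=4.3378
    cross y-line → (1,2), t=4.9842
    cross x-line → (0,2), t=5.3731 (wall)
  → r_5 = 5.3731

ranges = [0.8386, 1.6200, 2.8056, 5.4200, 5.3731]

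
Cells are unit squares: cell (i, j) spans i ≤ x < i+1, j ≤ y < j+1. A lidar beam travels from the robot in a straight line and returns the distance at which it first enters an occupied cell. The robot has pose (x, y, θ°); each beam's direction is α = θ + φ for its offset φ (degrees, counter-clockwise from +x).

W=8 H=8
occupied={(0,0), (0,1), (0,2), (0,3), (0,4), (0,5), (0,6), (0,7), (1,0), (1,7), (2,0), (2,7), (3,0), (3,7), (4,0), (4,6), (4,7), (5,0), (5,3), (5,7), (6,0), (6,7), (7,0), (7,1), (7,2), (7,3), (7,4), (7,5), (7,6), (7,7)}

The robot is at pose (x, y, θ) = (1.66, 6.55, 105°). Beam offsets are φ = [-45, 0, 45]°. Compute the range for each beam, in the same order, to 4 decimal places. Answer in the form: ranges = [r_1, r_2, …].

ranges = [0.5196, 0.4659, 0.7621]

beam 1: φ=-45°, α=60°
  d=(0.5000,0.8660)  start (1,6)  tX=0.6800 tY=0.5196  stride 1/|dx|=2.0000 1/|dy|=1.1547
    cross y-line → (1,7), t=0.5196 (wall)
  → r_1 = 0.5196
beam 2: φ=0°, α=105°
  d=(-0.2588,0.9659)  start (1,6)  tX=2.5500 tY=0.4659  stride 1/|dx|=3.8637 1/|dy|=1.0353
    cross y-line → (1,7), t=0.4659 (wall)
  → r_2 = 0.4659
beam 3: φ=45°, α=150°
  d=(-0.8660,0.5000)  start (1,6)  tX=0.7621 tY=0.9000  stride 1/|dx|=1.1547 1/|dy|=2.0000
    cross x-line → (0,6), t=0.7621 (wall)
  → r_3 = 0.7621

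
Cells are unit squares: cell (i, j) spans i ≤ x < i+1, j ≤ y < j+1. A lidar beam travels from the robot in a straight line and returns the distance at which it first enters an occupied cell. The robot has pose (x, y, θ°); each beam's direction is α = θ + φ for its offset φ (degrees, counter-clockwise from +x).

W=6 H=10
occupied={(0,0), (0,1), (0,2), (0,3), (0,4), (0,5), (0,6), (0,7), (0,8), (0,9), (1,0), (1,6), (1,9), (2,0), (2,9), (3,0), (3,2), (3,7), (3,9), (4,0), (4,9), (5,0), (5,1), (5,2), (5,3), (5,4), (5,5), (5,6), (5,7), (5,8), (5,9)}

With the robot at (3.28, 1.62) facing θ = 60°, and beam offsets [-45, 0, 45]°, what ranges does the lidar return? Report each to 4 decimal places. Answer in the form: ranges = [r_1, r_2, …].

ranges = [1.7807, 0.4388, 0.3934]

beam 1: φ=-45°, α=15°
  d=(0.9659,0.2588)  start (3,1)  tX=0.7454 tY=1.4682  stride 1/|dx|=1.0353 1/|dy|=3.8637
    cross x-line → (4,1), t=0.7454
    cross y-line → (4,2), t=1.4682
    cross x-line → (5,2), t=1.7807 (wall)
  → r_1 = 1.7807
beam 2: φ=0°, α=60°
  d=(0.5000,0.8660)  start (3,1)  tX=1.4400 tY=0.4388  stride 1/|dx|=2.0000 1/|dy|=1.1547
    cross y-line → (3,2), t=0.4388 (wall)
  → r_2 = 0.4388
beam 3: φ=45°, α=105°
  d=(-0.2588,0.9659)  start (3,1)  tX=1.0818 tY=0.3934  stride 1/|dx|=3.8637 1/|dy|=1.0353
    cross y-line → (3,2), t=0.3934 (wall)
  → r_3 = 0.3934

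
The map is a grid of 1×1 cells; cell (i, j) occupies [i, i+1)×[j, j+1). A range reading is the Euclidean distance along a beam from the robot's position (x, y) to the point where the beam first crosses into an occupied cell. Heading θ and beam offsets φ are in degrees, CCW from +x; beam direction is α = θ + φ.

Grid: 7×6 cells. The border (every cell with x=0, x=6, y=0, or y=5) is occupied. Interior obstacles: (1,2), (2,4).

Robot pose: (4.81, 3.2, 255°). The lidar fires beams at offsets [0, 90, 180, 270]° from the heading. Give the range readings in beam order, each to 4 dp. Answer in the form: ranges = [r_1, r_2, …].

beam 1: φ=0°, α=255°
  direction (-0.2588, -0.9659); cell (4,3); t to first gridline: x 3.1296, y 0.2071 (then +3.8637 / +1.0353)
    (4,2) via y @ 0.2071
    (4,1) via y @ 1.2423
    (4,0) via y @ 2.2776  # hit
  → r_1 = 2.2776
beam 2: φ=90°, α=345°
  direction (0.9659, -0.2588); cell (4,3); t to first gridline: x 0.1967, y 0.7727 (then +1.0353 / +3.8637)
    (5,3) via x @ 0.1967
    (5,2) via y @ 0.7727
    (6,2) via x @ 1.2320  # hit
  → r_2 = 1.2320
beam 3: φ=180°, α=75°
  direction (0.2588, 0.9659); cell (4,3); t to first gridline: x 0.7341, y 0.8282 (then +3.8637 / +1.0353)
    (5,3) via x @ 0.7341
    (5,4) via y @ 0.8282
    (5,5) via y @ 1.8635  # hit
  → r_3 = 1.8635
beam 4: φ=270°, α=165°
  direction (-0.9659, 0.2588); cell (4,3); t to first gridline: x 0.8386, y 3.0910 (then +1.0353 / +3.8637)
    (3,3) via x @ 0.8386
    (2,3) via x @ 1.8738
    (1,3) via x @ 2.9091
    (1,4) via y @ 3.0910
    (0,4) via x @ 3.9444  # hit
  → r_4 = 3.9444

ranges = [2.2776, 1.2320, 1.8635, 3.9444]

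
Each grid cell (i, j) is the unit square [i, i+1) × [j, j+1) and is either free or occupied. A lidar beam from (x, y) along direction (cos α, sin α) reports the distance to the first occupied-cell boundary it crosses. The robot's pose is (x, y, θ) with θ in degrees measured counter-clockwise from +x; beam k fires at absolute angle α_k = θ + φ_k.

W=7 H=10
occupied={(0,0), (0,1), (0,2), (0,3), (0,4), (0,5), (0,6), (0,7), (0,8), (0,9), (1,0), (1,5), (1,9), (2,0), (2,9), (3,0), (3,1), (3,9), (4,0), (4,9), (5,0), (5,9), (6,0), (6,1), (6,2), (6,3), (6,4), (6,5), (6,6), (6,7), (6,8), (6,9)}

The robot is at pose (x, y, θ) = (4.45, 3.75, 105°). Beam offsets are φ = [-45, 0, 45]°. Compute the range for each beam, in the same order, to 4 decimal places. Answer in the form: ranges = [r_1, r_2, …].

beam 1: φ=-45°, α=60°
  dir = (cos 60°, sin 60°) = (0.5000, 0.8660); from cell (4,3)
  next x-line at t=1.1000, next y-line at t=0.2887; Δt_x=2.0000, Δt_y=1.1547
    y: enter (4,4) at t=0.2887
    x: enter (5,4) at t=1.1000
    y: enter (5,5) at t=1.4434
    y: enter (5,6) at t=2.5981
    x: enter (6,6) at t=3.1000 ← occupied
  → r_1 = 3.1000
beam 2: φ=0°, α=105°
  dir = (cos 105°, sin 105°) = (-0.2588, 0.9659); from cell (4,3)
  next x-line at t=1.7387, next y-line at t=0.2588; Δt_x=3.8637, Δt_y=1.0353
    y: enter (4,4) at t=0.2588
    y: enter (4,5) at t=1.2941
    x: enter (3,5) at t=1.7387
    y: enter (3,6) at t=2.3294
    y: enter (3,7) at t=3.3646
    y: enter (3,8) at t=4.3999
    y: enter (3,9) at t=5.4352 ← occupied
  → r_2 = 5.4352
beam 3: φ=45°, α=150°
  dir = (cos 150°, sin 150°) = (-0.8660, 0.5000); from cell (4,3)
  next x-line at t=0.5196, next y-line at t=0.5000; Δt_x=1.1547, Δt_y=2.0000
    y: enter (4,4) at t=0.5000
    x: enter (3,4) at t=0.5196
    x: enter (2,4) at t=1.6743
    y: enter (2,5) at t=2.5000
    x: enter (1,5) at t=2.8290 ← occupied
  → r_3 = 2.8290

ranges = [3.1000, 5.4352, 2.8290]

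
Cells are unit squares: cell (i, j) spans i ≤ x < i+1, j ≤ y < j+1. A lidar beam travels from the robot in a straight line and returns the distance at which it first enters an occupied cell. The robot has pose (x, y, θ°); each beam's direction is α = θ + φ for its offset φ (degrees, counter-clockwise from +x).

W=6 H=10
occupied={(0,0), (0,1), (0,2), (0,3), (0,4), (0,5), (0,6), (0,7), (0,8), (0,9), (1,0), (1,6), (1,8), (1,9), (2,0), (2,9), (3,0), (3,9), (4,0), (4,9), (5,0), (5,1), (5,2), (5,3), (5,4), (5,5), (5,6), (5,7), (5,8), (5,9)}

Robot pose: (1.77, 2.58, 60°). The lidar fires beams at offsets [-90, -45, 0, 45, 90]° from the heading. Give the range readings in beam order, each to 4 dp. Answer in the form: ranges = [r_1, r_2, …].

beam 1: φ=-90°, α=330°
  dir = (cos 330°, sin 330°) = (0.8660, -0.5000); from cell (1,2)
  next x-line at t=0.2656, next y-line at t=1.1600; Δt_x=1.1547, Δt_y=2.0000
    x: enter (2,2) at t=0.2656
    y: enter (2,1) at t=1.1600
    x: enter (3,1) at t=1.4203
    x: enter (4,1) at t=2.5750
    y: enter (4,0) at t=3.1600 ← occupied
  → r_1 = 3.1600
beam 2: φ=-45°, α=15°
  dir = (cos 15°, sin 15°) = (0.9659, 0.2588); from cell (1,2)
  next x-line at t=0.2381, next y-line at t=1.6228; Δt_x=1.0353, Δt_y=3.8637
    x: enter (2,2) at t=0.2381
    x: enter (3,2) at t=1.2734
    y: enter (3,3) at t=1.6228
    x: enter (4,3) at t=2.3087
    x: enter (5,3) at t=3.3439 ← occupied
  → r_2 = 3.3439
beam 3: φ=0°, α=60°
  dir = (cos 60°, sin 60°) = (0.5000, 0.8660); from cell (1,2)
  next x-line at t=0.4600, next y-line at t=0.4850; Δt_x=2.0000, Δt_y=1.1547
    x: enter (2,2) at t=0.4600
    y: enter (2,3) at t=0.4850
    y: enter (2,4) at t=1.6397
    x: enter (3,4) at t=2.4600
    y: enter (3,5) at t=2.7944
    y: enter (3,6) at t=3.9491
    x: enter (4,6) at t=4.4600
    y: enter (4,7) at t=5.1038
    y: enter (4,8) at t=6.2585
    x: enter (5,8) at t=6.4600 ← occupied
  → r_3 = 6.4600
beam 4: φ=45°, α=105°
  dir = (cos 105°, sin 105°) = (-0.2588, 0.9659); from cell (1,2)
  next x-line at t=2.9751, next y-line at t=0.4348; Δt_x=3.8637, Δt_y=1.0353
    y: enter (1,3) at t=0.4348
    y: enter (1,4) at t=1.4701
    y: enter (1,5) at t=2.5054
    x: enter (0,5) at t=2.9751 ← occupied
  → r_4 = 2.9751
beam 5: φ=90°, α=150°
  dir = (cos 150°, sin 150°) = (-0.8660, 0.5000); from cell (1,2)
  next x-line at t=0.8891, next y-line at t=0.8400; Δt_x=1.1547, Δt_y=2.0000
    y: enter (1,3) at t=0.8400
    x: enter (0,3) at t=0.8891 ← occupied
  → r_5 = 0.8891

ranges = [3.1600, 3.3439, 6.4600, 2.9751, 0.8891]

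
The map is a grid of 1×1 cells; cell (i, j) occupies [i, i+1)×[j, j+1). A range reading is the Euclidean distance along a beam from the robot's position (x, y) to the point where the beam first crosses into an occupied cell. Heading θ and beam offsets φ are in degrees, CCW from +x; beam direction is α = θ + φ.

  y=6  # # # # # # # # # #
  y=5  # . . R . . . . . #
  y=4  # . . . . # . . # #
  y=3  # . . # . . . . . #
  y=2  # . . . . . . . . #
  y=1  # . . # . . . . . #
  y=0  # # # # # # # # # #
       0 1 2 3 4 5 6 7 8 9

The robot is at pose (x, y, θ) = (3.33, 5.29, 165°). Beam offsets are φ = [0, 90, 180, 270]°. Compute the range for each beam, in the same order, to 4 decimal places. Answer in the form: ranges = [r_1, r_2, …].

ranges = [2.4122, 4.4413, 1.7289, 0.7350]

beam 1: φ=0°, α=165°
  direction (-0.9659, 0.2588); cell (3,5); t to first gridline: x 0.3416, y 2.7432 (then +1.0353 / +3.8637)
    (2,5) via x @ 0.3416
    (1,5) via x @ 1.3769
    (0,5) via x @ 2.4122  # hit
  → r_1 = 2.4122
beam 2: φ=90°, α=255°
  direction (-0.2588, -0.9659); cell (3,5); t to first gridline: x 1.2750, y 0.3002 (then +3.8637 / +1.0353)
    (3,4) via y @ 0.3002
    (2,4) via x @ 1.2750
    (2,3) via y @ 1.3355
    (2,2) via y @ 2.3708
    (2,1) via y @ 3.4061
    (2,0) via y @ 4.4413  # hit
  → r_2 = 4.4413
beam 3: φ=180°, α=345°
  direction (0.9659, -0.2588); cell (3,5); t to first gridline: x 0.6936, y 1.1205 (then +1.0353 / +3.8637)
    (4,5) via x @ 0.6936
    (4,4) via y @ 1.1205
    (5,4) via x @ 1.7289  # hit
  → r_3 = 1.7289
beam 4: φ=270°, α=75°
  direction (0.2588, 0.9659); cell (3,5); t to first gridline: x 2.5887, y 0.7350 (then +3.8637 / +1.0353)
    (3,6) via y @ 0.7350  # hit
  → r_4 = 0.7350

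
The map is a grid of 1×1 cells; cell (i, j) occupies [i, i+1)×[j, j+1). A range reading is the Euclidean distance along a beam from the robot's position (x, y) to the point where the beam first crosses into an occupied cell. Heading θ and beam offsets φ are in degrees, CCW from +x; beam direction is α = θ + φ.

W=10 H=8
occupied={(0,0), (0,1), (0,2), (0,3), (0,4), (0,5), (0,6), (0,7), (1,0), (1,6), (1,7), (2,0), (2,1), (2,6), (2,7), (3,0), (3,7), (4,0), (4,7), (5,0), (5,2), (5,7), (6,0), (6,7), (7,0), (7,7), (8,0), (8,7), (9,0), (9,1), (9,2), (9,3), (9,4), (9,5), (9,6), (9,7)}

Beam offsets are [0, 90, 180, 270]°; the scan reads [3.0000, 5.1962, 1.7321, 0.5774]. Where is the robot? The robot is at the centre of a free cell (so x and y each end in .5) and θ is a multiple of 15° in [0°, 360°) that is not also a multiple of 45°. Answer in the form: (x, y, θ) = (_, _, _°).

The pose lattice has 44·16 = 704 candidates. Test each by forward raycasting.
  (2.5, 2.5, 150°): beam 1 = 1.7321 ≠ 3.0000 ✗
  (6.5, 2.5, 15°): beam 1 = 2.5882 ≠ 3.0000 ✗
  (6.5, 5.5, 60°): beam 1 = 1.7321 ≠ 3.0000 ✗
  …
  (2.5, 2.5, 330°): r_1=3.0000, r_2=5.1962, r_3=1.7321, r_4=0.5774 — all match ✓
No second candidate reproduces the full scan.

(x, y, θ) = (2.5, 2.5, 330°)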